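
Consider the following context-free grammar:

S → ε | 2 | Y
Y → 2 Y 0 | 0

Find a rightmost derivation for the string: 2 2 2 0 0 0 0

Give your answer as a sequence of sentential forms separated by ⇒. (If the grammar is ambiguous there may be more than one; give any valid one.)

S ⇒ Y ⇒ 2 Y 0 ⇒ 2 2 Y 0 0 ⇒ 2 2 2 Y 0 0 0 ⇒ 2 2 2 0 0 0 0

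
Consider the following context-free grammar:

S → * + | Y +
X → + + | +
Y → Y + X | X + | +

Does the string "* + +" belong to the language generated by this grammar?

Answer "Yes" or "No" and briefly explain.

No - no valid derivation exists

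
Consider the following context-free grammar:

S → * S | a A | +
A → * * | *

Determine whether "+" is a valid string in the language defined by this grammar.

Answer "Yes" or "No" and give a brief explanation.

Yes - a valid derivation exists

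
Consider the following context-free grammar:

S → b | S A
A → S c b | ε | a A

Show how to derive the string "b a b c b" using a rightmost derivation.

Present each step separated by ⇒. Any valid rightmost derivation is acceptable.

S ⇒ S A ⇒ S a A ⇒ S a S c b ⇒ S a b c b ⇒ b a b c b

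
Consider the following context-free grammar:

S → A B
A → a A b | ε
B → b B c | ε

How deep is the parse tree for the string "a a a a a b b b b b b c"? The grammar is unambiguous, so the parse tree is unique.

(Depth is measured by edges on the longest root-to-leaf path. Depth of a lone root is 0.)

7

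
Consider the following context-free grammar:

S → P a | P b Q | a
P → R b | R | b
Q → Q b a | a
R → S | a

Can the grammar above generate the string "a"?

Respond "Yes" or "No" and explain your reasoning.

Yes - a valid derivation exists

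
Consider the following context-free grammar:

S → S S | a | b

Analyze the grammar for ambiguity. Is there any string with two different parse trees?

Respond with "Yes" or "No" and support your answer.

Yes - the string 'a a b b' has two distinct parse trees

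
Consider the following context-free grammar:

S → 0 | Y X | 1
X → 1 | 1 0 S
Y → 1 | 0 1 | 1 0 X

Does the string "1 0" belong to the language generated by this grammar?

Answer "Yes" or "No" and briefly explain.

No - no valid derivation exists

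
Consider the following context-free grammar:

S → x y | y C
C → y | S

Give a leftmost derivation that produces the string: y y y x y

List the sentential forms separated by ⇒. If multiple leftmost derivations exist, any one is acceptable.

S ⇒ y C ⇒ y S ⇒ y y C ⇒ y y S ⇒ y y y C ⇒ y y y S ⇒ y y y x y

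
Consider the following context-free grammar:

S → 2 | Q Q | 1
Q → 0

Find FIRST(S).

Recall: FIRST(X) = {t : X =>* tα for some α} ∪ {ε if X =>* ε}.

We compute FIRST(S) using the standard algorithm.
FIRST(Q) = {0}
FIRST(S) = {0, 1, 2}
Therefore, FIRST(S) = {0, 1, 2}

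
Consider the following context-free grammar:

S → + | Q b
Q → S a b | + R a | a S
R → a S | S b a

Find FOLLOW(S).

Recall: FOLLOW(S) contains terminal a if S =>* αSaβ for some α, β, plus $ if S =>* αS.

We compute FOLLOW(S) using the standard algorithm.
FOLLOW(S) starts with {$}.
FIRST(Q) = {+, a}
FIRST(R) = {+, a}
FIRST(S) = {+, a}
FOLLOW(Q) = {b}
FOLLOW(R) = {a}
FOLLOW(S) = {$, a, b}
Therefore, FOLLOW(S) = {$, a, b}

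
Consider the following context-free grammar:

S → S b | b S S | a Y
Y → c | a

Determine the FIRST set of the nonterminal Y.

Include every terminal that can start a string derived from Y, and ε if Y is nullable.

We compute FIRST(Y) using the standard algorithm.
FIRST(S) = {a, b}
FIRST(Y) = {a, c}
Therefore, FIRST(Y) = {a, c}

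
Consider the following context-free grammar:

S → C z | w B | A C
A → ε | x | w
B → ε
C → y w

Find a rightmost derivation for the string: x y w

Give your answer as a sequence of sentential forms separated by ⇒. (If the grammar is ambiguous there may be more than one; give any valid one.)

S ⇒ A C ⇒ A y w ⇒ x y w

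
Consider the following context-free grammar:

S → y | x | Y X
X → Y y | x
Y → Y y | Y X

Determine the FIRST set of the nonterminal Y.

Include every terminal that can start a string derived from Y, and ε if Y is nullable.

We compute FIRST(Y) using the standard algorithm.
FIRST(S) = {x, y}
FIRST(X) = {x}
FIRST(Y) = {}
Therefore, FIRST(Y) = {}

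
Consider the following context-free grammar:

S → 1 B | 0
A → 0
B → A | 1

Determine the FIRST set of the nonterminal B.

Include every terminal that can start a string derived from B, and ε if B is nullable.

We compute FIRST(B) using the standard algorithm.
FIRST(A) = {0}
FIRST(B) = {0, 1}
FIRST(S) = {0, 1}
Therefore, FIRST(B) = {0, 1}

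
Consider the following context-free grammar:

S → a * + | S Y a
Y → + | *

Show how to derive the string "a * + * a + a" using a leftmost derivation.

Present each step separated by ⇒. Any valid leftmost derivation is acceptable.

S ⇒ S Y a ⇒ S Y a Y a ⇒ a * + Y a Y a ⇒ a * + * a Y a ⇒ a * + * a + a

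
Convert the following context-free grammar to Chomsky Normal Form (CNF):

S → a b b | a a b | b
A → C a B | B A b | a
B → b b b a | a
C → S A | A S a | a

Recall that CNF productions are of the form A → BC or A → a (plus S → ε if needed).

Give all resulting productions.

TA → a; TB → b; S → b; A → a; B → a; C → a; S → TA X0; X0 → TB TB; S → TA X1; X1 → TA TB; A → C X2; X2 → TA B; A → B X3; X3 → A TB; B → TB X4; X4 → TB X5; X5 → TB TA; C → S A; C → A X6; X6 → S TA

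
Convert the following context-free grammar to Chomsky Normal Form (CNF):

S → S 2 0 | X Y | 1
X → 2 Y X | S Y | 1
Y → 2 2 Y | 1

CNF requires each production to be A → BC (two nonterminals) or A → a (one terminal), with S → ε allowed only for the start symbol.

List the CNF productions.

T2 → 2; T0 → 0; S → 1; X → 1; Y → 1; S → S X0; X0 → T2 T0; S → X Y; X → T2 X1; X1 → Y X; X → S Y; Y → T2 X2; X2 → T2 Y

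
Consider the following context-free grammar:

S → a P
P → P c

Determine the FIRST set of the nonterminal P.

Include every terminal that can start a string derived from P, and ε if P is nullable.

We compute FIRST(P) using the standard algorithm.
FIRST(P) = {}
FIRST(S) = {a}
Therefore, FIRST(P) = {}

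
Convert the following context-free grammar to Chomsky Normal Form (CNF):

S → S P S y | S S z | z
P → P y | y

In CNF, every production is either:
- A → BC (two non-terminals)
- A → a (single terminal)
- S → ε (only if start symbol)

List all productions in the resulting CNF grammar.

TY → y; TZ → z; S → z; P → y; S → S X0; X0 → P X1; X1 → S TY; S → S X2; X2 → S TZ; P → P TY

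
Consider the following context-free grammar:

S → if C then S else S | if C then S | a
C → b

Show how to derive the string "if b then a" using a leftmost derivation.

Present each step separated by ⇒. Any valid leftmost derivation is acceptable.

S ⇒ if C then S ⇒ if b then S ⇒ if b then a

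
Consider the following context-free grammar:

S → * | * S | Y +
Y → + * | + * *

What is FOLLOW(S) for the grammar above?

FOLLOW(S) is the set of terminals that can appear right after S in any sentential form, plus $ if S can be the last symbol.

We compute FOLLOW(S) using the standard algorithm.
FOLLOW(S) starts with {$}.
FIRST(S) = {*, +}
FIRST(Y) = {+}
FOLLOW(S) = {$}
FOLLOW(Y) = {+}
Therefore, FOLLOW(S) = {$}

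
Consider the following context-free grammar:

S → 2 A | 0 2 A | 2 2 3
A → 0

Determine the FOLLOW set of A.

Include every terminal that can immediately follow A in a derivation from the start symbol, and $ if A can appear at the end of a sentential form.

We compute FOLLOW(A) using the standard algorithm.
FOLLOW(S) starts with {$}.
FIRST(A) = {0}
FIRST(S) = {0, 2}
FOLLOW(A) = {$}
FOLLOW(S) = {$}
Therefore, FOLLOW(A) = {$}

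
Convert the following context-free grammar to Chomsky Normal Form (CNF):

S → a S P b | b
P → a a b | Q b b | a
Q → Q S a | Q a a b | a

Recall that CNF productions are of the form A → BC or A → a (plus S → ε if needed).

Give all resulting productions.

TA → a; TB → b; S → b; P → a; Q → a; S → TA X0; X0 → S X1; X1 → P TB; P → TA X2; X2 → TA TB; P → Q X3; X3 → TB TB; Q → Q X4; X4 → S TA; Q → Q X5; X5 → TA X6; X6 → TA TB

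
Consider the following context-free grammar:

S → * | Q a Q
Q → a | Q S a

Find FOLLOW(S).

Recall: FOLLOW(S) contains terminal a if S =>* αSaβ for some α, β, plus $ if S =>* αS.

We compute FOLLOW(S) using the standard algorithm.
FOLLOW(S) starts with {$}.
FIRST(Q) = {a}
FIRST(S) = {*, a}
FOLLOW(Q) = {$, *, a}
FOLLOW(S) = {$, a}
Therefore, FOLLOW(S) = {$, a}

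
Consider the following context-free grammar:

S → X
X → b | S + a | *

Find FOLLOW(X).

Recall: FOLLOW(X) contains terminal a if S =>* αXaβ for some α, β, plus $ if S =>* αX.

We compute FOLLOW(X) using the standard algorithm.
FOLLOW(S) starts with {$}.
FIRST(S) = {*, b}
FIRST(X) = {*, b}
FOLLOW(S) = {$, +}
FOLLOW(X) = {$, +}
Therefore, FOLLOW(X) = {$, +}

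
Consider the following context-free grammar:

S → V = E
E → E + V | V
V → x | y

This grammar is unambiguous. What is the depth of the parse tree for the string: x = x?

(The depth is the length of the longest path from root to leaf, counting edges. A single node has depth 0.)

3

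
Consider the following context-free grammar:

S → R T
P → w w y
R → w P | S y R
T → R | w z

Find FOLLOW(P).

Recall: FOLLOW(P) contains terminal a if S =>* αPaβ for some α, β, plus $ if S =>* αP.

We compute FOLLOW(P) using the standard algorithm.
FOLLOW(S) starts with {$}.
FIRST(P) = {w}
FIRST(R) = {w}
FIRST(S) = {w}
FIRST(T) = {w}
FOLLOW(P) = {$, w, y}
FOLLOW(R) = {$, w, y}
FOLLOW(S) = {$, y}
FOLLOW(T) = {$, y}
Therefore, FOLLOW(P) = {$, w, y}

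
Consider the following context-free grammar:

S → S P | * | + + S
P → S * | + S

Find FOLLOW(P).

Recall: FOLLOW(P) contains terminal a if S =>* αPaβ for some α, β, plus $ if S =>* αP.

We compute FOLLOW(P) using the standard algorithm.
FOLLOW(S) starts with {$}.
FIRST(P) = {*, +}
FIRST(S) = {*, +}
FOLLOW(P) = {$, *, +}
FOLLOW(S) = {$, *, +}
Therefore, FOLLOW(P) = {$, *, +}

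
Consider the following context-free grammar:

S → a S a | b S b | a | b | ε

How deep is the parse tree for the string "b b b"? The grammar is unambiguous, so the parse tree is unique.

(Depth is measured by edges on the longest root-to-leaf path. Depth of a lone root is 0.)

2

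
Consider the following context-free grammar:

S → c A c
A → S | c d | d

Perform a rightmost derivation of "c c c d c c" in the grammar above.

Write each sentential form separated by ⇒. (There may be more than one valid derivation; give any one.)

S ⇒ c A c ⇒ c S c ⇒ c c A c c ⇒ c c c d c c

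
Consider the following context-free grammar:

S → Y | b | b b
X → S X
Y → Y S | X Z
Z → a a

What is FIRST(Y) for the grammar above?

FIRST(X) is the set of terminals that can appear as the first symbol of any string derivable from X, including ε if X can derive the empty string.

We compute FIRST(Y) using the standard algorithm.
FIRST(S) = {b}
FIRST(X) = {b}
FIRST(Y) = {b}
FIRST(Z) = {a}
Therefore, FIRST(Y) = {b}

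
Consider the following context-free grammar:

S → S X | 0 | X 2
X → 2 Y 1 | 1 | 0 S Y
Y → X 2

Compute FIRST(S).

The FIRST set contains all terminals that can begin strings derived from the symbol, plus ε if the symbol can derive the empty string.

We compute FIRST(S) using the standard algorithm.
FIRST(S) = {0, 1, 2}
FIRST(X) = {0, 1, 2}
FIRST(Y) = {0, 1, 2}
Therefore, FIRST(S) = {0, 1, 2}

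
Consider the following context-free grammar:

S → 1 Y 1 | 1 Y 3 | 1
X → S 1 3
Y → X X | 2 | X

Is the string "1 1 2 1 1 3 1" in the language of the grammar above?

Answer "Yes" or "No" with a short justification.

Yes - a valid derivation exists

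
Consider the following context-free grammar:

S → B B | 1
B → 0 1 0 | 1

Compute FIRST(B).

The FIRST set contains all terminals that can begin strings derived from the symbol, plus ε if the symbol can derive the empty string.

We compute FIRST(B) using the standard algorithm.
FIRST(B) = {0, 1}
FIRST(S) = {0, 1}
Therefore, FIRST(B) = {0, 1}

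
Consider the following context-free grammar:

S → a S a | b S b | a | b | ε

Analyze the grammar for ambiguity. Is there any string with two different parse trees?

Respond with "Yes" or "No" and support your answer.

No - the grammar is unambiguous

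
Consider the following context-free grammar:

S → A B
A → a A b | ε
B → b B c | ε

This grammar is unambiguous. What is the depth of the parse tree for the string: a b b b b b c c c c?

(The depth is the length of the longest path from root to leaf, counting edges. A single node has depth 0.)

6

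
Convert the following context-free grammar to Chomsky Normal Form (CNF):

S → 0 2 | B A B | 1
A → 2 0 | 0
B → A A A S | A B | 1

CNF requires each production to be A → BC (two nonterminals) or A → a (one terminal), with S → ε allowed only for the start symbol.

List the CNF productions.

T0 → 0; T2 → 2; S → 1; A → 0; B → 1; S → T0 T2; S → B X0; X0 → A B; A → T2 T0; B → A X1; X1 → A X2; X2 → A S; B → A B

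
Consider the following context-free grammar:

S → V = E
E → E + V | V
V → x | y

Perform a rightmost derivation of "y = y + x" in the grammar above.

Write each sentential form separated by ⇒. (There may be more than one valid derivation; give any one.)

S ⇒ V = E ⇒ V = E + V ⇒ V = E + x ⇒ V = V + x ⇒ V = y + x ⇒ y = y + x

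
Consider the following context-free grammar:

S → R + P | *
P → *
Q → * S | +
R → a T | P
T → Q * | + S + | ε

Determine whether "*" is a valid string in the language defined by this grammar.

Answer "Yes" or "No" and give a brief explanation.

Yes - a valid derivation exists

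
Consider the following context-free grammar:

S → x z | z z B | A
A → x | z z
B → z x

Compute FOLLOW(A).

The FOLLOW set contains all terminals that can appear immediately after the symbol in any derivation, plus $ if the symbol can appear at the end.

We compute FOLLOW(A) using the standard algorithm.
FOLLOW(S) starts with {$}.
FIRST(A) = {x, z}
FIRST(B) = {z}
FIRST(S) = {x, z}
FOLLOW(A) = {$}
FOLLOW(B) = {$}
FOLLOW(S) = {$}
Therefore, FOLLOW(A) = {$}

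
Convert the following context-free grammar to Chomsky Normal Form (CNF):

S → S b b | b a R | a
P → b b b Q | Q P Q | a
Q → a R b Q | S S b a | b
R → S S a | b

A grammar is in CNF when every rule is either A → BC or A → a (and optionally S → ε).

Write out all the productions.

TB → b; TA → a; S → a; P → a; Q → b; R → b; S → S X0; X0 → TB TB; S → TB X1; X1 → TA R; P → TB X2; X2 → TB X3; X3 → TB Q; P → Q X4; X4 → P Q; Q → TA X5; X5 → R X6; X6 → TB Q; Q → S X7; X7 → S X8; X8 → TB TA; R → S X9; X9 → S TA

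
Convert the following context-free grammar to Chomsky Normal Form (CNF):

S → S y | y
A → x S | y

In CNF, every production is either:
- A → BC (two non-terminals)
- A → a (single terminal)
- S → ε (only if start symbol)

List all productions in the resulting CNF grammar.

TY → y; S → y; TX → x; A → y; S → S TY; A → TX S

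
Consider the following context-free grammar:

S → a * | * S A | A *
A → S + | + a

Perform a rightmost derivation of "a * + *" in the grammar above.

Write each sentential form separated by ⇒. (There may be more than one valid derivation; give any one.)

S ⇒ A * ⇒ S + * ⇒ a * + *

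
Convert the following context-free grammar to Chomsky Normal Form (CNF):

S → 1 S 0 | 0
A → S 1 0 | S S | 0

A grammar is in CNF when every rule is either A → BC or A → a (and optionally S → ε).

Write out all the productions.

T1 → 1; T0 → 0; S → 0; A → 0; S → T1 X0; X0 → S T0; A → S X1; X1 → T1 T0; A → S S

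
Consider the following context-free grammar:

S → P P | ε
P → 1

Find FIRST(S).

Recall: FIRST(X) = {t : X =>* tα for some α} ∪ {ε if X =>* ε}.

We compute FIRST(S) using the standard algorithm.
FIRST(P) = {1}
FIRST(S) = {1, ε}
Therefore, FIRST(S) = {1, ε}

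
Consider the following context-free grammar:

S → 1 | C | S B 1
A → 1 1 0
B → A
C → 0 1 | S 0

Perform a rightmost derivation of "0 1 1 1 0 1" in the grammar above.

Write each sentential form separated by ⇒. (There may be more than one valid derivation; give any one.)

S ⇒ S B 1 ⇒ S A 1 ⇒ S 1 1 0 1 ⇒ C 1 1 0 1 ⇒ 0 1 1 1 0 1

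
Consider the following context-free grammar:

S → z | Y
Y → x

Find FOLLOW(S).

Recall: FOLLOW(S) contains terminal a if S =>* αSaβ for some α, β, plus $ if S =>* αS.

We compute FOLLOW(S) using the standard algorithm.
FOLLOW(S) starts with {$}.
FIRST(S) = {x, z}
FIRST(Y) = {x}
FOLLOW(S) = {$}
FOLLOW(Y) = {$}
Therefore, FOLLOW(S) = {$}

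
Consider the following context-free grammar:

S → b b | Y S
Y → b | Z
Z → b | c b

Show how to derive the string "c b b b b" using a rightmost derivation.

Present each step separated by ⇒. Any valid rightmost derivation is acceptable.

S ⇒ Y S ⇒ Y Y S ⇒ Y Y b b ⇒ Y b b b ⇒ Z b b b ⇒ c b b b b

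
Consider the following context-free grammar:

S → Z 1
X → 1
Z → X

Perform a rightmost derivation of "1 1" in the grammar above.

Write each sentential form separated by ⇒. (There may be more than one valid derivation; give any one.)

S ⇒ Z 1 ⇒ X 1 ⇒ 1 1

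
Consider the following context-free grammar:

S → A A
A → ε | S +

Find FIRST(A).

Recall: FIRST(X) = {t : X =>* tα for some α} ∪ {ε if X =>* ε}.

We compute FIRST(A) using the standard algorithm.
FIRST(A) = {+, ε}
FIRST(S) = {+, ε}
Therefore, FIRST(A) = {+, ε}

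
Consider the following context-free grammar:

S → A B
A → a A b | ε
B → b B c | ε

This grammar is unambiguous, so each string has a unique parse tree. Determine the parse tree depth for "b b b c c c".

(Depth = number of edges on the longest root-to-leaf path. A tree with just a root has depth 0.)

5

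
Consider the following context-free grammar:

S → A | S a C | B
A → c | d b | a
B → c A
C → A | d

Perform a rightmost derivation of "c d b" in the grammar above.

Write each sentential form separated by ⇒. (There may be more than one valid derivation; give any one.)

S ⇒ B ⇒ c A ⇒ c d b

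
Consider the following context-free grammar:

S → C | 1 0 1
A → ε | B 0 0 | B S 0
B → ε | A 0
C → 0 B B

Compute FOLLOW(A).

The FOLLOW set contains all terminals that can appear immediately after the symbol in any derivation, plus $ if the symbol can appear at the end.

We compute FOLLOW(A) using the standard algorithm.
FOLLOW(S) starts with {$}.
FIRST(A) = {0, 1, ε}
FIRST(B) = {0, 1, ε}
FIRST(C) = {0}
FIRST(S) = {0, 1}
FOLLOW(A) = {0}
FOLLOW(B) = {$, 0, 1}
FOLLOW(C) = {$, 0}
FOLLOW(S) = {$, 0}
Therefore, FOLLOW(A) = {0}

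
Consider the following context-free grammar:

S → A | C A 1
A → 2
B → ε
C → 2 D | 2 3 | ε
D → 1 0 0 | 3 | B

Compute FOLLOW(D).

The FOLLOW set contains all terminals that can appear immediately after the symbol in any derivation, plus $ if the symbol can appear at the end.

We compute FOLLOW(D) using the standard algorithm.
FOLLOW(S) starts with {$}.
FIRST(A) = {2}
FIRST(B) = {ε}
FIRST(C) = {2, ε}
FIRST(D) = {1, 3, ε}
FIRST(S) = {2}
FOLLOW(A) = {$, 1}
FOLLOW(B) = {2}
FOLLOW(C) = {2}
FOLLOW(D) = {2}
FOLLOW(S) = {$}
Therefore, FOLLOW(D) = {2}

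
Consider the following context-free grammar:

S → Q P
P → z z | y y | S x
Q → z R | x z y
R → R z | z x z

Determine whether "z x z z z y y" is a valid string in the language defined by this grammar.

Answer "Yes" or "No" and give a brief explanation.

No - no valid derivation exists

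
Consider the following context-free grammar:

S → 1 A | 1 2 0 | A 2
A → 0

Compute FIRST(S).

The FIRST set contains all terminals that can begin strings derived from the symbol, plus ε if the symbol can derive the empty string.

We compute FIRST(S) using the standard algorithm.
FIRST(A) = {0}
FIRST(S) = {0, 1}
Therefore, FIRST(S) = {0, 1}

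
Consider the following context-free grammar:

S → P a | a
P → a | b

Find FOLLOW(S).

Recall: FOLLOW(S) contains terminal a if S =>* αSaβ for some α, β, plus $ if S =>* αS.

We compute FOLLOW(S) using the standard algorithm.
FOLLOW(S) starts with {$}.
FIRST(P) = {a, b}
FIRST(S) = {a, b}
FOLLOW(P) = {a}
FOLLOW(S) = {$}
Therefore, FOLLOW(S) = {$}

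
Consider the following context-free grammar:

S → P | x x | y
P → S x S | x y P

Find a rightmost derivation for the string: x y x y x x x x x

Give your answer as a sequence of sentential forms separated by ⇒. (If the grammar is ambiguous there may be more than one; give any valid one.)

S ⇒ P ⇒ x y P ⇒ x y x y P ⇒ x y x y S x S ⇒ x y x y S x x x ⇒ x y x y x x x x x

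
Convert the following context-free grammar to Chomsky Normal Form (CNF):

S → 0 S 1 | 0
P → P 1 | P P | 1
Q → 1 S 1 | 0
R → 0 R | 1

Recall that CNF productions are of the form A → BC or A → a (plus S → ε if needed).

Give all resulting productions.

T0 → 0; T1 → 1; S → 0; P → 1; Q → 0; R → 1; S → T0 X0; X0 → S T1; P → P T1; P → P P; Q → T1 X1; X1 → S T1; R → T0 R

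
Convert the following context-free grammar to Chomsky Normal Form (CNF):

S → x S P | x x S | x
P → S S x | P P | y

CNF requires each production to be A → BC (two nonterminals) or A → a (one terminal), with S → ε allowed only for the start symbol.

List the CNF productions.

TX → x; S → x; P → y; S → TX X0; X0 → S P; S → TX X1; X1 → TX S; P → S X2; X2 → S TX; P → P P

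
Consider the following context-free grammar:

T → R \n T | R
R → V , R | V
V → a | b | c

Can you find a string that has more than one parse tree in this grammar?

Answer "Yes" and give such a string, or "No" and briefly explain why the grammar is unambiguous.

No - the grammar is unambiguous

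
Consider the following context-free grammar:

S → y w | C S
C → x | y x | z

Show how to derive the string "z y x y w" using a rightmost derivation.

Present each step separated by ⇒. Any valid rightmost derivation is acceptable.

S ⇒ C S ⇒ C C S ⇒ C C y w ⇒ C y x y w ⇒ z y x y w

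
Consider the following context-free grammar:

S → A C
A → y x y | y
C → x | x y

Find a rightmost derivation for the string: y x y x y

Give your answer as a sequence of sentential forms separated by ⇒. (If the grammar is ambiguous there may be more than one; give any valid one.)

S ⇒ A C ⇒ A x y ⇒ y x y x y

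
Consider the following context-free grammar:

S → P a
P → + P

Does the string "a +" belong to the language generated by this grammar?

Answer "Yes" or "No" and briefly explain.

No - no valid derivation exists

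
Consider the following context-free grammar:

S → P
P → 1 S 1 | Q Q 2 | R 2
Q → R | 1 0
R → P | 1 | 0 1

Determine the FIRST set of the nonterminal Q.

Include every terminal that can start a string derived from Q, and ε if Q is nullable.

We compute FIRST(Q) using the standard algorithm.
FIRST(P) = {0, 1}
FIRST(Q) = {0, 1}
FIRST(R) = {0, 1}
FIRST(S) = {0, 1}
Therefore, FIRST(Q) = {0, 1}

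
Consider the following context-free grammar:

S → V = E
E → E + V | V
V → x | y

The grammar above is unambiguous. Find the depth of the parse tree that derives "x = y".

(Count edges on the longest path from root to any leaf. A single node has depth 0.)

3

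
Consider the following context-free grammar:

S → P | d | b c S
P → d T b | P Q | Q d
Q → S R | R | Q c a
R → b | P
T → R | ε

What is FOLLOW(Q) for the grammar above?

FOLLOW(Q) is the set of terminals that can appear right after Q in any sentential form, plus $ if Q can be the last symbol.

We compute FOLLOW(Q) using the standard algorithm.
FOLLOW(S) starts with {$}.
FIRST(P) = {b, d}
FIRST(Q) = {b, d}
FIRST(R) = {b, d}
FIRST(S) = {b, d}
FIRST(T) = {b, d, ε}
FOLLOW(P) = {$, b, c, d}
FOLLOW(Q) = {$, b, c, d}
FOLLOW(R) = {$, b, c, d}
FOLLOW(S) = {$, b, d}
FOLLOW(T) = {b}
Therefore, FOLLOW(Q) = {$, b, c, d}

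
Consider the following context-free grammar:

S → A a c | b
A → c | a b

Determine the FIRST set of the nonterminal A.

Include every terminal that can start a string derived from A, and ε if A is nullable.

We compute FIRST(A) using the standard algorithm.
FIRST(A) = {a, c}
FIRST(S) = {a, b, c}
Therefore, FIRST(A) = {a, c}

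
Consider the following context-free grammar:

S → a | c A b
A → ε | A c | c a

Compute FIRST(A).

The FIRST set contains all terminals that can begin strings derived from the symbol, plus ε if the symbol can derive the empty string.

We compute FIRST(A) using the standard algorithm.
FIRST(A) = {c, ε}
FIRST(S) = {a, c}
Therefore, FIRST(A) = {c, ε}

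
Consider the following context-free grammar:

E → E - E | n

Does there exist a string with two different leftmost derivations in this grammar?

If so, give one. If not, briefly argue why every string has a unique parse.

Yes - the string 'n - n - n - n - n - n' has two distinct leftmost derivations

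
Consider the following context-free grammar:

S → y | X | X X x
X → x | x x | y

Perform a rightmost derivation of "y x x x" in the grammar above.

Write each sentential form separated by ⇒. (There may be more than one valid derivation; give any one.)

S ⇒ X X x ⇒ X x x x ⇒ y x x x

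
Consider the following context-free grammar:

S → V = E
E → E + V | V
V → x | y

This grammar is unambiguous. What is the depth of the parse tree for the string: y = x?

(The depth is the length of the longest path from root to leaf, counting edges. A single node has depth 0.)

3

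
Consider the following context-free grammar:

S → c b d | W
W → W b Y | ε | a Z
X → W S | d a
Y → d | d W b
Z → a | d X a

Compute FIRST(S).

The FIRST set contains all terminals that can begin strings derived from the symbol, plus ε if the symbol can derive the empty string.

We compute FIRST(S) using the standard algorithm.
FIRST(S) = {a, b, c, ε}
FIRST(W) = {a, b, ε}
FIRST(X) = {a, b, c, d, ε}
FIRST(Y) = {d}
FIRST(Z) = {a, d}
Therefore, FIRST(S) = {a, b, c, ε}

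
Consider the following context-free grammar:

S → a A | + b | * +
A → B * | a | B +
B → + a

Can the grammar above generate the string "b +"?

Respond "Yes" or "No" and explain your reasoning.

No - no valid derivation exists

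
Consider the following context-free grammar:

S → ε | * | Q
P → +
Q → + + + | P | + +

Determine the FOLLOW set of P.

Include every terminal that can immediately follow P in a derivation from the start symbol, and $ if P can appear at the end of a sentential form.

We compute FOLLOW(P) using the standard algorithm.
FOLLOW(S) starts with {$}.
FIRST(P) = {+}
FIRST(Q) = {+}
FIRST(S) = {*, +, ε}
FOLLOW(P) = {$}
FOLLOW(Q) = {$}
FOLLOW(S) = {$}
Therefore, FOLLOW(P) = {$}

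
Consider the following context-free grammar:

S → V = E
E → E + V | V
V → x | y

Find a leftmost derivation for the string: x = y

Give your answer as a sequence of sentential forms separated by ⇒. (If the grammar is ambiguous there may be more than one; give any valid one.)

S ⇒ V = E ⇒ x = E ⇒ x = V ⇒ x = y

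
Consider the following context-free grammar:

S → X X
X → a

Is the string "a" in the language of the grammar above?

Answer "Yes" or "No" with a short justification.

No - no valid derivation exists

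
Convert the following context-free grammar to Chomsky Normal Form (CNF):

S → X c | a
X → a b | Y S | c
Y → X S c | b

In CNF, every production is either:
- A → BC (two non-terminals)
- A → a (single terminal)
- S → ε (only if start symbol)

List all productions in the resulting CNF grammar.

TC → c; S → a; TA → a; TB → b; X → c; Y → b; S → X TC; X → TA TB; X → Y S; Y → X X0; X0 → S TC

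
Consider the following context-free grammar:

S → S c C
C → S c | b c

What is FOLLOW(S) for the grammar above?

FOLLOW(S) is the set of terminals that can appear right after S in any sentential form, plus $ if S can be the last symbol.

We compute FOLLOW(S) using the standard algorithm.
FOLLOW(S) starts with {$}.
FIRST(C) = {b}
FIRST(S) = {}
FOLLOW(C) = {$, c}
FOLLOW(S) = {$, c}
Therefore, FOLLOW(S) = {$, c}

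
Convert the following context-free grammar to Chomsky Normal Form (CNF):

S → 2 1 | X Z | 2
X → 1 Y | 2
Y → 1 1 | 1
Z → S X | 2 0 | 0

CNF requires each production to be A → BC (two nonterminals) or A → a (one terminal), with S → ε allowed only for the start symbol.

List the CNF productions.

T2 → 2; T1 → 1; S → 2; X → 2; Y → 1; T0 → 0; Z → 0; S → T2 T1; S → X Z; X → T1 Y; Y → T1 T1; Z → S X; Z → T2 T0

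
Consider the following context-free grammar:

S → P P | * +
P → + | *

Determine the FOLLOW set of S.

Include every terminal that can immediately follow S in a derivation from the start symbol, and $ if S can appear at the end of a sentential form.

We compute FOLLOW(S) using the standard algorithm.
FOLLOW(S) starts with {$}.
FIRST(P) = {*, +}
FIRST(S) = {*, +}
FOLLOW(P) = {$, *, +}
FOLLOW(S) = {$}
Therefore, FOLLOW(S) = {$}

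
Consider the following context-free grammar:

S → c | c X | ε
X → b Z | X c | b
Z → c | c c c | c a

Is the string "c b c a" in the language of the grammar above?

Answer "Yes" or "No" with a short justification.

Yes - a valid derivation exists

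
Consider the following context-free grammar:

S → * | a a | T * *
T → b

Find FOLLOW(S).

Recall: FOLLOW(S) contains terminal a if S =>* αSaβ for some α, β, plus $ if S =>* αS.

We compute FOLLOW(S) using the standard algorithm.
FOLLOW(S) starts with {$}.
FIRST(S) = {*, a, b}
FIRST(T) = {b}
FOLLOW(S) = {$}
FOLLOW(T) = {*}
Therefore, FOLLOW(S) = {$}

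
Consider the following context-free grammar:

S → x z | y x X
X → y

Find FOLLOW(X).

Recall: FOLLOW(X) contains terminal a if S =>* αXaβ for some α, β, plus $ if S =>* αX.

We compute FOLLOW(X) using the standard algorithm.
FOLLOW(S) starts with {$}.
FIRST(S) = {x, y}
FIRST(X) = {y}
FOLLOW(S) = {$}
FOLLOW(X) = {$}
Therefore, FOLLOW(X) = {$}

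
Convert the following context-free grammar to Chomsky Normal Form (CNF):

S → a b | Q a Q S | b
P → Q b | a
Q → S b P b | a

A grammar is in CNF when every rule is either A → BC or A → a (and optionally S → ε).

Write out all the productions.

TA → a; TB → b; S → b; P → a; Q → a; S → TA TB; S → Q X0; X0 → TA X1; X1 → Q S; P → Q TB; Q → S X2; X2 → TB X3; X3 → P TB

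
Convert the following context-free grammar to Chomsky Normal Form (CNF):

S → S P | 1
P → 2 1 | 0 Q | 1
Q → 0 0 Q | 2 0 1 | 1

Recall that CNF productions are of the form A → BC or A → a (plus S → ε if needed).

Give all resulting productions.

S → 1; T2 → 2; T1 → 1; T0 → 0; P → 1; Q → 1; S → S P; P → T2 T1; P → T0 Q; Q → T0 X0; X0 → T0 Q; Q → T2 X1; X1 → T0 T1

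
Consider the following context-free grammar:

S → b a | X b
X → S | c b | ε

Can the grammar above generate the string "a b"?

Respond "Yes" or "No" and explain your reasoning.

No - no valid derivation exists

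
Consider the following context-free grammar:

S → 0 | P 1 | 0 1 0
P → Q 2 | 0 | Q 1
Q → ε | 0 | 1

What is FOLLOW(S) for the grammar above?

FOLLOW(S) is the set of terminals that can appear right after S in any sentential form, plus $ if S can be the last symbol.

We compute FOLLOW(S) using the standard algorithm.
FOLLOW(S) starts with {$}.
FIRST(P) = {0, 1, 2}
FIRST(Q) = {0, 1, ε}
FIRST(S) = {0, 1, 2}
FOLLOW(P) = {1}
FOLLOW(Q) = {1, 2}
FOLLOW(S) = {$}
Therefore, FOLLOW(S) = {$}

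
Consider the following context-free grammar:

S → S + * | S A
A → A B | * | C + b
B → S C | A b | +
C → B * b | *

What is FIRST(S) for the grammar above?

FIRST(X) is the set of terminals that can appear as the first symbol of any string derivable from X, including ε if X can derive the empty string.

We compute FIRST(S) using the standard algorithm.
FIRST(A) = {*, +}
FIRST(B) = {*, +}
FIRST(C) = {*, +}
FIRST(S) = {}
Therefore, FIRST(S) = {}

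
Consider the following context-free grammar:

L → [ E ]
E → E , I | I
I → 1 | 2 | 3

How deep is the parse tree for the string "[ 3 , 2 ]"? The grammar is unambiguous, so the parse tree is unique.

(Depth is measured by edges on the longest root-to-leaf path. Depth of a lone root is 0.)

4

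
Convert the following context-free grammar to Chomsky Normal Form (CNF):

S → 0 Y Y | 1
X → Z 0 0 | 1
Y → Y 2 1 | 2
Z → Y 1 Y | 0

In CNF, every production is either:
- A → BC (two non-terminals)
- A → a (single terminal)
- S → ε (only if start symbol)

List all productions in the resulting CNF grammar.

T0 → 0; S → 1; X → 1; T2 → 2; T1 → 1; Y → 2; Z → 0; S → T0 X0; X0 → Y Y; X → Z X1; X1 → T0 T0; Y → Y X2; X2 → T2 T1; Z → Y X3; X3 → T1 Y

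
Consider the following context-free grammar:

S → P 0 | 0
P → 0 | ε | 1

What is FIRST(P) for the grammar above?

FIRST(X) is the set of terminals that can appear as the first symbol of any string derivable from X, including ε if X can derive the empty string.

We compute FIRST(P) using the standard algorithm.
FIRST(P) = {0, 1, ε}
FIRST(S) = {0, 1}
Therefore, FIRST(P) = {0, 1, ε}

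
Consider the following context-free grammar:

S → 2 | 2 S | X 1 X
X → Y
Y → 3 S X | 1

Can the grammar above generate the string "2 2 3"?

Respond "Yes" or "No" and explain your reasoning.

No - no valid derivation exists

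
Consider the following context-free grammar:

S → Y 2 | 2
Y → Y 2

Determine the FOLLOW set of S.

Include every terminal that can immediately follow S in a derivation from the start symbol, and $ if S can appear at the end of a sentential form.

We compute FOLLOW(S) using the standard algorithm.
FOLLOW(S) starts with {$}.
FIRST(S) = {2}
FIRST(Y) = {}
FOLLOW(S) = {$}
FOLLOW(Y) = {2}
Therefore, FOLLOW(S) = {$}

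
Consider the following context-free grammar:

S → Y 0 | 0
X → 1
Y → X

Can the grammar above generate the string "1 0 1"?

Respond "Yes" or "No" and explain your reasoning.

No - no valid derivation exists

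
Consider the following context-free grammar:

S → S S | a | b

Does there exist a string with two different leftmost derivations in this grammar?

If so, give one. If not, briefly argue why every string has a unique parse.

Yes - the string 'a a a b a' has two distinct leftmost derivations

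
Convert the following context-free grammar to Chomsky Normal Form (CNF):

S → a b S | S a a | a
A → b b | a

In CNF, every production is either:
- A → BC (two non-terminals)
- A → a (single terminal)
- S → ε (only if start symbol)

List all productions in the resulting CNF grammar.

TA → a; TB → b; S → a; A → a; S → TA X0; X0 → TB S; S → S X1; X1 → TA TA; A → TB TB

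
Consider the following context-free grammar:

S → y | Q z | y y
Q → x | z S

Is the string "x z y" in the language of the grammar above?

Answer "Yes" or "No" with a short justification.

No - no valid derivation exists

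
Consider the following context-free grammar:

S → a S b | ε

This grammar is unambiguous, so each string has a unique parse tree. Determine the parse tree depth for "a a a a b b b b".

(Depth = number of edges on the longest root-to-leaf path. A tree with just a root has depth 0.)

5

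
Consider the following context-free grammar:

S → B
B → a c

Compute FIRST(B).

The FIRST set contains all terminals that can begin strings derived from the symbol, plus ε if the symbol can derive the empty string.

We compute FIRST(B) using the standard algorithm.
FIRST(B) = {a}
FIRST(S) = {a}
Therefore, FIRST(B) = {a}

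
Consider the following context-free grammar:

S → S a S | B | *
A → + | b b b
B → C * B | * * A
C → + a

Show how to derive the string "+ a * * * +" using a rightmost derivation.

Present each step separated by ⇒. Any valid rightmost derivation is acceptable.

S ⇒ B ⇒ C * B ⇒ C * * * A ⇒ C * * * + ⇒ + a * * * +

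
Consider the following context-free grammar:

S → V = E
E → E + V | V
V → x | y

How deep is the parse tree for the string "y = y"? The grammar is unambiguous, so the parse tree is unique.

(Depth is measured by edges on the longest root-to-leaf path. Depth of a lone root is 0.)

3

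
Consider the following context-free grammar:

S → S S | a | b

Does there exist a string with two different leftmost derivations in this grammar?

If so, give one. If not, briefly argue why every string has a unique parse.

Yes - the string 'a a a a' has two distinct leftmost derivations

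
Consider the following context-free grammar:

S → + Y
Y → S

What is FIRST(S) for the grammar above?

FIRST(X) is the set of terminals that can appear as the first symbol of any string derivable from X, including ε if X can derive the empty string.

We compute FIRST(S) using the standard algorithm.
FIRST(S) = {+}
FIRST(Y) = {+}
Therefore, FIRST(S) = {+}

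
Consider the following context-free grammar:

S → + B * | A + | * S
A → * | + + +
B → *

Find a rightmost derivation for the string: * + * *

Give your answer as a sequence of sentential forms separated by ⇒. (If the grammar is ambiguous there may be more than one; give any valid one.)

S ⇒ * S ⇒ * + B * ⇒ * + * *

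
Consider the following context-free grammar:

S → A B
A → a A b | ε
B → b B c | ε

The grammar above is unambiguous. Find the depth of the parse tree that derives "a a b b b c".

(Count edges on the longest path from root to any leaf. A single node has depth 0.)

4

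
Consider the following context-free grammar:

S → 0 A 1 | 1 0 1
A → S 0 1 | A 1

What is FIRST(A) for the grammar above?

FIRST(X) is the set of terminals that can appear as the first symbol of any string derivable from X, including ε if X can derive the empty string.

We compute FIRST(A) using the standard algorithm.
FIRST(A) = {0, 1}
FIRST(S) = {0, 1}
Therefore, FIRST(A) = {0, 1}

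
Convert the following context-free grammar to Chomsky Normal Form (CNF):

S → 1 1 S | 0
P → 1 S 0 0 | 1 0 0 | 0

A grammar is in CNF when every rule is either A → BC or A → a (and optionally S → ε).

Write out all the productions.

T1 → 1; S → 0; T0 → 0; P → 0; S → T1 X0; X0 → T1 S; P → T1 X1; X1 → S X2; X2 → T0 T0; P → T1 X3; X3 → T0 T0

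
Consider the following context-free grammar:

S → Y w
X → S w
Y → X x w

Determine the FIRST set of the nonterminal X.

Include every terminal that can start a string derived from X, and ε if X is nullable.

We compute FIRST(X) using the standard algorithm.
FIRST(S) = {}
FIRST(X) = {}
FIRST(Y) = {}
Therefore, FIRST(X) = {}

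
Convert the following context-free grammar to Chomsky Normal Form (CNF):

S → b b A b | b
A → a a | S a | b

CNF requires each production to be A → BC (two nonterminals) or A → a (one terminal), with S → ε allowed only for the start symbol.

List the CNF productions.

TB → b; S → b; TA → a; A → b; S → TB X0; X0 → TB X1; X1 → A TB; A → TA TA; A → S TA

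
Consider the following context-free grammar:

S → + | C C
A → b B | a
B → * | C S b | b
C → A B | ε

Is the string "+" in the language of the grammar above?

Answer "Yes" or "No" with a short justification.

Yes - a valid derivation exists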